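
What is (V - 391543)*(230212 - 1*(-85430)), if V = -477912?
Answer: -274436515110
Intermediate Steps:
(V - 391543)*(230212 - 1*(-85430)) = (-477912 - 391543)*(230212 - 1*(-85430)) = -869455*(230212 + 85430) = -869455*315642 = -274436515110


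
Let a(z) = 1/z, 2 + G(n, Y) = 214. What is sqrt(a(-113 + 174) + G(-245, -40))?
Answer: 3*sqrt(87657)/61 ≈ 14.561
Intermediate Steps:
G(n, Y) = 212 (G(n, Y) = -2 + 214 = 212)
sqrt(a(-113 + 174) + G(-245, -40)) = sqrt(1/(-113 + 174) + 212) = sqrt(1/61 + 212) = sqrt(12933/61) = 3*sqrt(87657)/61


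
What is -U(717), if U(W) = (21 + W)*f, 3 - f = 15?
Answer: 8856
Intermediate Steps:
f = -12 (f = 3 - 1*15 = 3 - 15 = -12)
U(W) = -252 - 12*W (U(W) = (21 + W)*(-12) = -252 - 12*W)
-U(717) = -(-252 - 12*717) = -(-252 - 8604) = -1*(-8856) = 8856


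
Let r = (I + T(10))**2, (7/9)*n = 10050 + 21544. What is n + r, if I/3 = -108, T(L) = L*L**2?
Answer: 3483178/7 ≈ 4.9760e+5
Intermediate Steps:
n = 284346/7 (n = 9*(10050 + 21544)/7 = (9/7)*31594 = 284346/7 ≈ 40621.)
T(L) = L**3
I = -324 (I = 3*(-108) = -324)
r = 456976 (r = (-324 + 10**3)**2 = (-324 + 1000)**2 = 676**2 = 456976)
n + r = 284346/7 + 456976 = 3483178/7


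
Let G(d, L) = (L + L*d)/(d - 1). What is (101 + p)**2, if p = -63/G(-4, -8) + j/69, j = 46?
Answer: 7590025/576 ≈ 13177.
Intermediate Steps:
G(d, L) = (L + L*d)/(-1 + d)
p = 331/24 (p = -63*(-(-1 - 4)/(8*(1 - 4))) + 46/69 = -63/((-8*(-3)/(-5))) + 46*(1/69) = -63/((-8*(-1/5)*(-3))) + 2/3 = -63/(-24/5) + 2/3 = -63*(-5/24) + 2/3 = 105/8 + 2/3 = 331/24 ≈ 13.792)
(101 + p)**2 = (101 + 331/24)**2 = (2755/24)**2 = 7590025/576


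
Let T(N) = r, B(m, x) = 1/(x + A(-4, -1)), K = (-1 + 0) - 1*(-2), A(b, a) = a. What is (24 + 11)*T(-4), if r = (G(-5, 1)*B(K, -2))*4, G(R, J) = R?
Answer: 700/3 ≈ 233.33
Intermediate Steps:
K = 1 (K = -1 + 2 = 1)
B(m, x) = 1/(-1 + x) (B(m, x) = 1/(x - 1) = 1/(-1 + x))
r = 20/3 (r = -5/(-1 - 2)*4 = -5/(-3)*4 = -5*(-⅓)*4 = (5/3)*4 = 20/3 ≈ 6.6667)
T(N) = 20/3
(24 + 11)*T(-4) = (24 + 11)*(20/3) = 35*(20/3) = 700/3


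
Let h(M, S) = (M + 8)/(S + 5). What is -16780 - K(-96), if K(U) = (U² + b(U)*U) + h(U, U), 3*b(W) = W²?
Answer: 24471268/91 ≈ 2.6892e+5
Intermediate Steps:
b(W) = W²/3
h(M, S) = (8 + M)/(5 + S)
K(U) = U² + U³/3 + (8 + U)/(5 + U) (K(U) = (U² + (U²/3)*U) + (8 + U)/(5 + U) = (U² + U³/3) + (8 + U)/(5 + U) = U² + U³/3 + (8 + U)/(5 + U))
-16780 - K(-96) = -16780 - (8 - 96 + (⅓)*(-96)²*(3 - 96)*(5 - 96))/(5 - 96) = -16780 - (8 - 96 + (⅓)*9216*(-93)*(-91))/(-91) = -16780 - (-1)*(8 - 96 + 25998336)/91 = -16780 - (-1)*25998248/91 = -16780 - 1*(-25998248/91) = -16780 + 25998248/91 = 24471268/91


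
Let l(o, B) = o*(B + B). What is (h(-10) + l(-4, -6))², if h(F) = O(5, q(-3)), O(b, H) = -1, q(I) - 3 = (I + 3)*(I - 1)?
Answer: 2209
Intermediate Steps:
q(I) = 3 + (-1 + I)*(3 + I) (q(I) = 3 + (I + 3)*(I - 1) = 3 + (3 + I)*(-1 + I) = 3 + (-1 + I)*(3 + I))
h(F) = -1
l(o, B) = 2*B*o (l(o, B) = o*(2*B) = 2*B*o)
(h(-10) + l(-4, -6))² = (-1 + 2*(-6)*(-4))² = (-1 + 48)² = 47² = 2209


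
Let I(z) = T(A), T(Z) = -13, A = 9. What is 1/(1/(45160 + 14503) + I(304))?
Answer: -59663/775618 ≈ -0.076923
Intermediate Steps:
I(z) = -13
1/(1/(45160 + 14503) + I(304)) = 1/(1/(45160 + 14503) - 13) = 1/(1/59663 - 13) = 1/(-775618/59663) = -59663/775618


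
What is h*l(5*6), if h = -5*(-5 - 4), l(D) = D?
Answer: 1350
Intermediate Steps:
h = 45 (h = -5*(-9) = 45)
h*l(5*6) = 45*(5*6) = 45*30 = 1350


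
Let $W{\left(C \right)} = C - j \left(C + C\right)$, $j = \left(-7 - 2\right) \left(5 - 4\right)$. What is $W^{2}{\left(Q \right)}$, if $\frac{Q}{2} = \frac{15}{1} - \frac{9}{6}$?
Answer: $263169$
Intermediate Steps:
$j = -9$ ($j = \left(-9\right) 1 = -9$)
$Q = 27$ ($Q = 2 \left(\frac{15}{1} - \frac{9}{6}\right) = 2 \left(15 \cdot 1 - \frac{3}{2}\right) = 2 \left(15 - \frac{3}{2}\right) = 2 \cdot \frac{27}{2} = 27$)
$W{\left(C \right)} = 19 C$ ($W{\left(C \right)} = C - - 9 \left(C + C\right) = C - - 9 \cdot 2 C = C - - 18 C = C + 18 C = 19 C$)
$W^{2}{\left(Q \right)} = \left(19 \cdot 27\right)^{2} = 513^{2} = 263169$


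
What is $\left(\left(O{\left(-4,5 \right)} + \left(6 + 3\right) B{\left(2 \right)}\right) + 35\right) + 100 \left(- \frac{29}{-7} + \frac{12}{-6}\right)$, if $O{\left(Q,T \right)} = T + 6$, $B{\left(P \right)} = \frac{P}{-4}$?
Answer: $\frac{3581}{14} \approx 255.79$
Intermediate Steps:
$B{\left(P \right)} = - \frac{P}{4}$ ($B{\left(P \right)} = P \left(- \frac{1}{4}\right) = - \frac{P}{4}$)
$O{\left(Q,T \right)} = 6 + T$
$\left(\left(O{\left(-4,5 \right)} + \left(6 + 3\right) B{\left(2 \right)}\right) + 35\right) + 100 \left(- \frac{29}{-7} + \frac{12}{-6}\right) = \left(\left(\left(6 + 5\right) + \left(6 + 3\right) \left(\left(- \frac{1}{4}\right) 2\right)\right) + 35\right) + 100 \left(- \frac{29}{-7} + \frac{12}{-6}\right) = \left(\left(11 + 9 \left(- \frac{1}{2}\right)\right) + 35\right) + 100 \left(\left(-29\right) \left(- \frac{1}{7}\right) + 12 \left(- \frac{1}{6}\right)\right) = \left(\left(11 - \frac{9}{2}\right) + 35\right) + 100 \left(\frac{29}{7} - 2\right) = \left(\frac{13}{2} + 35\right) + 100 \cdot \frac{15}{7} = \frac{83}{2} + \frac{1500}{7} = \frac{3581}{14}$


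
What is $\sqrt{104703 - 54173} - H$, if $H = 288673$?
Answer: $-288673 + \sqrt{50530} \approx -2.8845 \cdot 10^{5}$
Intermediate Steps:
$\sqrt{104703 - 54173} - H = \sqrt{104703 - 54173} - 288673 = \sqrt{50530} - 288673 = -288673 + \sqrt{50530}$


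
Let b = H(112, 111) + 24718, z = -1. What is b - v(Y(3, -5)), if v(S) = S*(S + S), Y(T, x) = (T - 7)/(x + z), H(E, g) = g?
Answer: 223453/9 ≈ 24828.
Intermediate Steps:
Y(T, x) = (-7 + T)/(-1 + x) (Y(T, x) = (T - 7)/(x - 1) = (-7 + T)/(-1 + x))
v(S) = 2*S² (v(S) = S*(2*S) = 2*S²)
b = 24829 (b = 111 + 24718 = 24829)
b - v(Y(3, -5)) = 24829 - 2*((-7 + 3)/(-1 - 5))² = 24829 - 2*(-4/(-6))² = 24829 - 2*(-⅙*(-4))² = 24829 - 2*(⅔)² = 24829 - 2*4/9 = 24829 - 1*8/9 = 24829 - 8/9 = 223453/9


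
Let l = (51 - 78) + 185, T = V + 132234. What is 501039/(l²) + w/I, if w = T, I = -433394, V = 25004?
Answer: 1349506373/68476252 ≈ 19.708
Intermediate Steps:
T = 157238 (T = 25004 + 132234 = 157238)
l = 158 (l = -27 + 185 = 158)
w = 157238
501039/(l²) + w/I = 501039/(158²) + 157238/(-433394) = 501039/24964 + 157238*(-1/433394) = 501039*(1/24964) - 78619/216697 = 501039/24964 - 78619/216697 = 1349506373/68476252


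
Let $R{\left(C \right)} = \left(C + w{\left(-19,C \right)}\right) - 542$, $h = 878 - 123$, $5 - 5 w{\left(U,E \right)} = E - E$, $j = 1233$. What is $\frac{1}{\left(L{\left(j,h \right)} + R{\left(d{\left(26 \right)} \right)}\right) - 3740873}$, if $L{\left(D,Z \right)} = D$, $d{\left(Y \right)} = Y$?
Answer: $- \frac{1}{3740155} \approx -2.6737 \cdot 10^{-7}$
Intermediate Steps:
$w{\left(U,E \right)} = 1$ ($w{\left(U,E \right)} = 1 - \frac{E - E}{5} = 1 - 0 = 1 + 0 = 1$)
$h = 755$
$R{\left(C \right)} = -541 + C$ ($R{\left(C \right)} = \left(C + 1\right) - 542 = \left(1 + C\right) - 542 = -541 + C$)
$\frac{1}{\left(L{\left(j,h \right)} + R{\left(d{\left(26 \right)} \right)}\right) - 3740873} = \frac{1}{\left(1233 + \left(-541 + 26\right)\right) - 3740873} = \frac{1}{\left(1233 - 515\right) - 3740873} = \frac{1}{718 - 3740873} = \frac{1}{-3740155} = - \frac{1}{3740155}$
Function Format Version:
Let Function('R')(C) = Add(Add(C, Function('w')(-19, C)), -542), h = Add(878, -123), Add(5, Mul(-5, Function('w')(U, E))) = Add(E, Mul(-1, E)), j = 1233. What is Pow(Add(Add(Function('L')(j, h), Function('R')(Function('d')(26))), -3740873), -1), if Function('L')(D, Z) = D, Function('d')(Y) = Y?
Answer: Rational(-1, 3740155) ≈ -2.6737e-7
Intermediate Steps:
Function('w')(U, E) = 1 (Function('w')(U, E) = Add(1, Mul(Rational(-1, 5), Add(E, Mul(-1, E)))) = Add(1, Mul(Rational(-1, 5), 0)) = Add(1, 0) = 1)
h = 755
Function('R')(C) = Add(-541, C) (Function('R')(C) = Add(Add(C, 1), -542) = Add(Add(1, C), -542) = Add(-541, C))
Pow(Add(Add(Function('L')(j, h), Function('R')(Function('d')(26))), -3740873), -1) = Pow(Add(Add(1233, Add(-541, 26)), -3740873), -1) = Pow(Add(Add(1233, -515), -3740873), -1) = Pow(Add(718, -3740873), -1) = Pow(-3740155, -1) = Rational(-1, 3740155)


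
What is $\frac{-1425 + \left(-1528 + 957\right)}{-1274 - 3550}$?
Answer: $\frac{499}{1206} \approx 0.41376$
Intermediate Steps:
$\frac{-1425 + \left(-1528 + 957\right)}{-1274 - 3550} = \frac{-1425 - 571}{-4824} = \left(-1996\right) \left(- \frac{1}{4824}\right) = \frac{499}{1206}$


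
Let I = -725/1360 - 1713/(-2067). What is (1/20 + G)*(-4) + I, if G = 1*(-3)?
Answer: 11334107/937040 ≈ 12.096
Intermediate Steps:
G = -3
I = 55407/187408 (I = -725*1/1360 - 1713*(-1/2067) = -145/272 + 571/689 = 55407/187408 ≈ 0.29565)
(1/20 + G)*(-4) + I = (1/20 - 3)*(-4) + 55407/187408 = -59/20*(-4) + 55407/187408 = 59/5 + 55407/187408 = 11334107/937040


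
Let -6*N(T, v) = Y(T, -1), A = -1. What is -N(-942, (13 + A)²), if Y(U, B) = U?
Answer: -157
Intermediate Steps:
N(T, v) = -T/6
-N(-942, (13 + A)²) = -(-1)*(-942)/6 = -1*157 = -157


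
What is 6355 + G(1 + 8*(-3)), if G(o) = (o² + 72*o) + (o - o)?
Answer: 5228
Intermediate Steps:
G(o) = o² + 72*o (G(o) = (o² + 72*o) + 0 = o² + 72*o)
6355 + G(1 + 8*(-3)) = 6355 + (1 + 8*(-3))*(72 + (1 + 8*(-3))) = 6355 + (1 - 24)*(72 + (1 - 24)) = 6355 - 23*(72 - 23) = 6355 - 23*49 = 6355 - 1127 = 5228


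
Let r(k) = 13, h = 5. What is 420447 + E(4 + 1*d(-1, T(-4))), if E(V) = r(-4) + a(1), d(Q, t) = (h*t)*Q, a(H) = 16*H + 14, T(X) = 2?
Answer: 420490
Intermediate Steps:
a(H) = 14 + 16*H
d(Q, t) = 5*Q*t (d(Q, t) = (5*t)*Q = 5*Q*t)
E(V) = 43 (E(V) = 13 + (14 + 16*1) = 13 + (14 + 16) = 13 + 30 = 43)
420447 + E(4 + 1*d(-1, T(-4))) = 420447 + 43 = 420490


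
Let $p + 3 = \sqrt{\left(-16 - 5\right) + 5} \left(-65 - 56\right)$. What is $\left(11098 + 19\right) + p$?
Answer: $11114 - 484 i \approx 11114.0 - 484.0 i$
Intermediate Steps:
$p = -3 - 484 i$ ($p = -3 + \sqrt{\left(-16 - 5\right) + 5} \left(-65 - 56\right) = -3 + \sqrt{\left(-16 - 5\right) + 5} \left(-121\right) = -3 + \sqrt{-21 + 5} \left(-121\right) = -3 + \sqrt{-16} \left(-121\right) = -3 + 4 i \left(-121\right) = -3 - 484 i \approx -3.0 - 484.0 i$)
$\left(11098 + 19\right) + p = \left(11098 + 19\right) - \left(3 + 484 i\right) = 11117 - \left(3 + 484 i\right) = 11114 - 484 i$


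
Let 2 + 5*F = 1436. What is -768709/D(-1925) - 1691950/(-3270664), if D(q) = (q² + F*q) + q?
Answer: 704544421681/2576964342260 ≈ 0.27340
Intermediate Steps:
F = 1434/5 (F = -⅖ + (⅕)*1436 = -⅖ + 1436/5 = 1434/5 ≈ 286.80)
D(q) = q² + 1439*q/5 (D(q) = (q² + 1434*q/5) + q = q² + 1439*q/5)
-768709/D(-1925) - 1691950/(-3270664) = -768709*(-1/(385*(1439 + 5*(-1925)))) - 1691950/(-3270664) = -768709*(-1/(385*(1439 - 9625))) - 1691950*(-1/3270664) = -768709/((⅕)*(-1925)*(-8186)) + 845975/1635332 = -768709/3151610 + 845975/1635332 = 704544421681/2576964342260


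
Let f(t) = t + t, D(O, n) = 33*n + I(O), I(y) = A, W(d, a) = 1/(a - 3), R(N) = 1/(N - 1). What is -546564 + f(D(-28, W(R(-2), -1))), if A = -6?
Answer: -1093185/2 ≈ -5.4659e+5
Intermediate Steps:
R(N) = 1/(-1 + N)
W(d, a) = 1/(-3 + a)
I(y) = -6
D(O, n) = -6 + 33*n (D(O, n) = 33*n - 6 = -6 + 33*n)
f(t) = 2*t
-546564 + f(D(-28, W(R(-2), -1))) = -546564 + 2*(-6 + 33/(-3 - 1)) = -546564 + 2*(-6 + 33/(-4)) = -546564 + 2*(-6 + 33*(-1/4)) = -546564 + 2*(-6 - 33/4) = -546564 + 2*(-57/4) = -546564 - 57/2 = -1093185/2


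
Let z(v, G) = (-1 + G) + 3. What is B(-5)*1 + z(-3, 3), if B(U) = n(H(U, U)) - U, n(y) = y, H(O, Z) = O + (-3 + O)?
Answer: -3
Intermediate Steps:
H(O, Z) = -3 + 2*O
B(U) = -3 + U (B(U) = (-3 + 2*U) - U = -3 + U)
z(v, G) = 2 + G
B(-5)*1 + z(-3, 3) = (-3 - 5)*1 + (2 + 3) = -8*1 + 5 = -8 + 5 = -3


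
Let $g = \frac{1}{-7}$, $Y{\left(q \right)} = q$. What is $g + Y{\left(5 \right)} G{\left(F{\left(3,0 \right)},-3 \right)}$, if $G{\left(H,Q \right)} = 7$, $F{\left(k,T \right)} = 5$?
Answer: $\frac{244}{7} \approx 34.857$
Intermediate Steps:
$g = - \frac{1}{7} \approx -0.14286$
$g + Y{\left(5 \right)} G{\left(F{\left(3,0 \right)},-3 \right)} = - \frac{1}{7} + 5 \cdot 7 = - \frac{1}{7} + 35 = \frac{244}{7}$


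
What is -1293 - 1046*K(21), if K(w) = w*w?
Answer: -462579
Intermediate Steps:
K(w) = w²
-1293 - 1046*K(21) = -1293 - 1046*21² = -1293 - 1046*441 = -1293 - 461286 = -462579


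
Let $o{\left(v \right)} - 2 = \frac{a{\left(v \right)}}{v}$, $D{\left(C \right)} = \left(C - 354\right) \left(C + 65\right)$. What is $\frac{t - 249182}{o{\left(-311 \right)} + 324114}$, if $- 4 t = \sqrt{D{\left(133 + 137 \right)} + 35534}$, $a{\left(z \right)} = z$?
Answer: $- \frac{249182}{324117} - \frac{\sqrt{7394}}{1296468} \approx -0.76887$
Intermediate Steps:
$D{\left(C \right)} = \left(-354 + C\right) \left(65 + C\right)$
$t = - \frac{\sqrt{7394}}{4}$ ($t = - \frac{\sqrt{\left(-23010 + \left(133 + 137\right)^{2} - 289 \left(133 + 137\right)\right) + 35534}}{4} = - \frac{\sqrt{\left(-23010 + 270^{2} - 78030\right) + 35534}}{4} = - \frac{\sqrt{\left(-23010 + 72900 - 78030\right) + 35534}}{4} = - \frac{\sqrt{-28140 + 35534}}{4} = - \frac{\sqrt{7394}}{4} \approx -21.497$)
$o{\left(v \right)} = 3$ ($o{\left(v \right)} = 2 + \frac{v}{v} = 2 + 1 = 3$)
$\frac{t - 249182}{o{\left(-311 \right)} + 324114} = \frac{- \frac{\sqrt{7394}}{4} - 249182}{3 + 324114} = \frac{-249182 - \frac{\sqrt{7394}}{4}}{324117} = \left(-249182 - \frac{\sqrt{7394}}{4}\right) \frac{1}{324117} = - \frac{249182}{324117} - \frac{\sqrt{7394}}{1296468}$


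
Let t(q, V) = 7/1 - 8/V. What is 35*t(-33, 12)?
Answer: 665/3 ≈ 221.67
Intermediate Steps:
t(q, V) = 7 - 8/V (t(q, V) = 7*1 - 8/V = 7 - 8/V)
35*t(-33, 12) = 35*(7 - 8/12) = 35*(7 - 8*1/12) = 35*(7 - 2/3) = 35*(19/3) = 665/3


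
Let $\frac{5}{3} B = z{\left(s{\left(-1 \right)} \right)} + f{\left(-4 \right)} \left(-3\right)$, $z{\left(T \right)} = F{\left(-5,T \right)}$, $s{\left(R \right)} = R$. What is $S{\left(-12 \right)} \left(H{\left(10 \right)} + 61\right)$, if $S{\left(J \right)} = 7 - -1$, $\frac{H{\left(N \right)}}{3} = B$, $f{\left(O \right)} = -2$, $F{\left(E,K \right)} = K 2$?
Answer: $\frac{2728}{5} \approx 545.6$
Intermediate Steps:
$F{\left(E,K \right)} = 2 K$
$z{\left(T \right)} = 2 T$
$B = \frac{12}{5}$ ($B = \frac{3 \left(2 \left(-1\right) - -6\right)}{5} = \frac{3 \left(-2 + 6\right)}{5} = \frac{3}{5} \cdot 4 = \frac{12}{5} \approx 2.4$)
$H{\left(N \right)} = \frac{36}{5}$ ($H{\left(N \right)} = 3 \cdot \frac{12}{5} = \frac{36}{5}$)
$S{\left(J \right)} = 8$ ($S{\left(J \right)} = 7 + 1 = 8$)
$S{\left(-12 \right)} \left(H{\left(10 \right)} + 61\right) = 8 \left(\frac{36}{5} + 61\right) = 8 \cdot \frac{341}{5} = \frac{2728}{5}$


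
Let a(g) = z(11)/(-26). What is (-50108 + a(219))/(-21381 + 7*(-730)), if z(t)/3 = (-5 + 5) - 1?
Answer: 1302805/688766 ≈ 1.8915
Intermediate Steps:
z(t) = -3 (z(t) = 3*((-5 + 5) - 1) = 3*(0 - 1) = 3*(-1) = -3)
a(g) = 3/26 (a(g) = -3/(-26) = -3*(-1/26) = 3/26)
(-50108 + a(219))/(-21381 + 7*(-730)) = (-50108 + 3/26)/(-21381 + 7*(-730)) = -1302805/(26*(-21381 - 5110)) = -1302805/26/(-26491) = -1302805/26*(-1/26491) = 1302805/688766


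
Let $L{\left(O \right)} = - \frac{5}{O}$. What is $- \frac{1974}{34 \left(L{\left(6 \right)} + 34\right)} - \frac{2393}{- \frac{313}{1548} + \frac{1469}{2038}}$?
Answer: $- \frac{12774813362226}{2767493597} \approx -4616.0$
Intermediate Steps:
$- \frac{1974}{34 \left(L{\left(6 \right)} + 34\right)} - \frac{2393}{- \frac{313}{1548} + \frac{1469}{2038}} = - \frac{1974}{34 \left(- \frac{5}{6} + 34\right)} - \frac{2393}{- \frac{313}{1548} + \frac{1469}{2038}} = - \frac{1974}{34 \cdot \frac{199}{6}} - \frac{2393}{\frac{818059}{1577412}} = - \frac{1974}{\frac{3383}{3}} - \frac{3774746916}{818059} = \left(-1974\right) \frac{3}{3383} - \frac{3774746916}{818059} = - \frac{5922}{3383} - \frac{3774746916}{818059} = - \frac{12774813362226}{2767493597}$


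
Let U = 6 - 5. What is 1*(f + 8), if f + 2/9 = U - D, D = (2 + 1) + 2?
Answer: 34/9 ≈ 3.7778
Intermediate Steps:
U = 1
D = 5 (D = 3 + 2 = 5)
f = -38/9 (f = -2/9 + (1 - 1*5) = -2/9 + (1 - 5) = -2/9 - 4 = -38/9 ≈ -4.2222)
1*(f + 8) = 1*(-38/9 + 8) = 1*(34/9) = 34/9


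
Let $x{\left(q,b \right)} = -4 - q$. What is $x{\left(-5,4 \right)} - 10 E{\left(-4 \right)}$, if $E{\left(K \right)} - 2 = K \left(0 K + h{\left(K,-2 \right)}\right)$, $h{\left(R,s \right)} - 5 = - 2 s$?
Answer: $341$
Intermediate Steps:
$h{\left(R,s \right)} = 5 - 2 s$
$E{\left(K \right)} = 2 + 9 K$ ($E{\left(K \right)} = 2 + K \left(0 K + \left(5 - -4\right)\right) = 2 + K \left(0 + \left(5 + 4\right)\right) = 2 + K \left(0 + 9\right) = 2 + K 9 = 2 + 9 K$)
$x{\left(-5,4 \right)} - 10 E{\left(-4 \right)} = \left(-4 - -5\right) - 10 \left(2 + 9 \left(-4\right)\right) = \left(-4 + 5\right) - 10 \left(2 - 36\right) = 1 - -340 = 1 + 340 = 341$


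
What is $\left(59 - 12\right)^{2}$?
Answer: $2209$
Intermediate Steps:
$\left(59 - 12\right)^{2} = 47^{2} = 2209$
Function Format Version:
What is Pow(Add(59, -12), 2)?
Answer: 2209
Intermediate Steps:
Pow(Add(59, -12), 2) = Pow(47, 2) = 2209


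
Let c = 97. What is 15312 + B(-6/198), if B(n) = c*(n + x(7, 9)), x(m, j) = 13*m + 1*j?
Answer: 825299/33 ≈ 25009.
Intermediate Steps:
x(m, j) = j + 13*m (x(m, j) = 13*m + j = j + 13*m)
B(n) = 9700 + 97*n (B(n) = 97*(n + (9 + 13*7)) = 97*(n + (9 + 91)) = 97*(n + 100) = 97*(100 + n) = 9700 + 97*n)
15312 + B(-6/198) = 15312 + (9700 + 97*(-6/198)) = 15312 + (9700 + 97*(-6*1/198)) = 15312 + (9700 + 97*(-1/33)) = 15312 + (9700 - 97/33) = 15312 + 320003/33 = 825299/33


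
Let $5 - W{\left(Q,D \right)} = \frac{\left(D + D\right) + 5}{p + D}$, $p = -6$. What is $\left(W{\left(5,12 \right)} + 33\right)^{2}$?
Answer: $\frac{39601}{36} \approx 1100.0$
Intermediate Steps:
$W{\left(Q,D \right)} = 5 - \frac{5 + 2 D}{-6 + D}$ ($W{\left(Q,D \right)} = 5 - \frac{\left(D + D\right) + 5}{-6 + D} = 5 - \frac{2 D + 5}{-6 + D} = 5 - \frac{5 + 2 D}{-6 + D}$)
$\left(W{\left(5,12 \right)} + 33\right)^{2} = \left(\frac{-35 + 3 \cdot 12}{-6 + 12} + 33\right)^{2} = \left(\frac{-35 + 36}{6} + 33\right)^{2} = \left(\frac{1}{6} \cdot 1 + 33\right)^{2} = \left(\frac{1}{6} + 33\right)^{2} = \left(\frac{199}{6}\right)^{2} = \frac{39601}{36}$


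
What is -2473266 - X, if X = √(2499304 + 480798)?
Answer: -2473266 - √2980102 ≈ -2.4750e+6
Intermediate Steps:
X = √2980102 ≈ 1726.3
-2473266 - X = -2473266 - √2980102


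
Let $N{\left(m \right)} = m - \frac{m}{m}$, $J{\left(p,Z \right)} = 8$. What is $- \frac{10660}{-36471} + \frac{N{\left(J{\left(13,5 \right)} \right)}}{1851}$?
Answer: $\frac{2220773}{7500869} \approx 0.29607$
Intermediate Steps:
$N{\left(m \right)} = -1 + m$ ($N{\left(m \right)} = m - 1 = -1 + m$)
$- \frac{10660}{-36471} + \frac{N{\left(J{\left(13,5 \right)} \right)}}{1851} = - \frac{10660}{-36471} + \frac{-1 + 8}{1851} = \left(-10660\right) \left(- \frac{1}{36471}\right) + 7 \cdot \frac{1}{1851} = \frac{10660}{36471} + \frac{7}{1851} = \frac{2220773}{7500869}$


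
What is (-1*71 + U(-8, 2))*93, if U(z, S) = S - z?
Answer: -5673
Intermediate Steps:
(-1*71 + U(-8, 2))*93 = (-1*71 + (2 - 1*(-8)))*93 = (-71 + (2 + 8))*93 = (-71 + 10)*93 = -61*93 = -5673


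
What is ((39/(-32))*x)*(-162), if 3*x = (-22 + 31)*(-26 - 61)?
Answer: -824499/16 ≈ -51531.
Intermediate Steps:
x = -261 (x = ((-22 + 31)*(-26 - 61))/3 = (9*(-87))/3 = (⅓)*(-783) = -261)
((39/(-32))*x)*(-162) = ((39/(-32))*(-261))*(-162) = ((39*(-1/32))*(-261))*(-162) = -39/32*(-261)*(-162) = (10179/32)*(-162) = -824499/16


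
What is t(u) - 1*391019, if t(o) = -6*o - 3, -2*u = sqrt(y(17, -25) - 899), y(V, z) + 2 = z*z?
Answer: -391022 + 6*I*sqrt(69) ≈ -3.9102e+5 + 49.84*I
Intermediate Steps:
y(V, z) = -2 + z**2 (y(V, z) = -2 + z*z = -2 + z**2)
u = -I*sqrt(69) (u = -sqrt((-2 + (-25)**2) - 899)/2 = -sqrt((-2 + 625) - 899)/2 = -sqrt(623 - 899)/2 = -I*sqrt(69) ≈ -8.3066*I)
t(o) = -3 - 6*o
t(u) - 1*391019 = (-3 - (-6)*I*sqrt(69)) - 1*391019 = (-3 + 6*I*sqrt(69)) - 391019 = -391022 + 6*I*sqrt(69)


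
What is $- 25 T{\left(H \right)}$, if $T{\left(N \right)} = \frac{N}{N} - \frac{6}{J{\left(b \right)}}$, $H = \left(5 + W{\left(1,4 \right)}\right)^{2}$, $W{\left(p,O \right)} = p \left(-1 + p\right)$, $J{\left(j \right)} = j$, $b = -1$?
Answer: $-175$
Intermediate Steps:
$H = 25$ ($H = \left(5 + 1 \left(-1 + 1\right)\right)^{2} = \left(5 + 1 \cdot 0\right)^{2} = \left(5 + 0\right)^{2} = 5^{2} = 25$)
$T{\left(N \right)} = 7$ ($T{\left(N \right)} = \frac{N}{N} - \frac{6}{-1} = 1 - -6 = 1 + 6 = 7$)
$- 25 T{\left(H \right)} = \left(-25\right) 7 = -175$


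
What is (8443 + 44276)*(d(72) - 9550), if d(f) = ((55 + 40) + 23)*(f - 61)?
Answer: -435037188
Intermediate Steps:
d(f) = -7198 + 118*f (d(f) = (95 + 23)*(-61 + f) = 118*(-61 + f) = -7198 + 118*f)
(8443 + 44276)*(d(72) - 9550) = (8443 + 44276)*((-7198 + 118*72) - 9550) = 52719*((-7198 + 8496) - 9550) = 52719*(1298 - 9550) = 52719*(-8252) = -435037188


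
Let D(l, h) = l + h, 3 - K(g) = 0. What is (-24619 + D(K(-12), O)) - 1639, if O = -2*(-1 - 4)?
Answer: -26245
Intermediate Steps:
K(g) = 3 (K(g) = 3 - 1*0 = 3 + 0 = 3)
O = 10 (O = -2*(-5) = 10)
D(l, h) = h + l
(-24619 + D(K(-12), O)) - 1639 = (-24619 + (10 + 3)) - 1639 = (-24619 + 13) - 1639 = -24606 - 1639 = -26245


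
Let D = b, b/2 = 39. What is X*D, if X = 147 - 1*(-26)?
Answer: 13494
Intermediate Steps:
b = 78 (b = 2*39 = 78)
X = 173 (X = 147 + 26 = 173)
D = 78
X*D = 173*78 = 13494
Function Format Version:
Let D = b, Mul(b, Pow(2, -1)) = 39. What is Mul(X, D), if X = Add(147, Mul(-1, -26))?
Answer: 13494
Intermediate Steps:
b = 78 (b = Mul(2, 39) = 78)
X = 173 (X = Add(147, 26) = 173)
D = 78
Mul(X, D) = Mul(173, 78) = 13494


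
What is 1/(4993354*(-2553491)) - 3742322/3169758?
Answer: -23858209325286887933/20207975121995833506 ≈ -1.1806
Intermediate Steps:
1/(4993354*(-2553491)) - 3742322/3169758 = (1/4993354)*(-1/2553491) - 3742322*1/3169758 = -1/12750484498814 - 1871161/1584879 = -23858209325286887933/20207975121995833506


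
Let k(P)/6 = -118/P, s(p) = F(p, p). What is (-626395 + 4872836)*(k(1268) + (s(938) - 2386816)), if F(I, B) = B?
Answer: -3211683132402823/317 ≈ -1.0131e+13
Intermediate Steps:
s(p) = p
k(P) = -708/P (k(P) = 6*(-118/P) = -708/P)
(-626395 + 4872836)*(k(1268) + (s(938) - 2386816)) = (-626395 + 4872836)*(-708/1268 + (938 - 2386816)) = 4246441*(-708*1/1268 - 2385878) = 4246441*(-177/317 - 2385878) = 4246441*(-756323503/317) = -3211683132402823/317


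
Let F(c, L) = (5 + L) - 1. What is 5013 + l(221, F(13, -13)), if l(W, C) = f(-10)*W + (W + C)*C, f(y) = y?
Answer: 895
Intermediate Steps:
F(c, L) = 4 + L
l(W, C) = -10*W + C*(C + W) (l(W, C) = -10*W + (W + C)*C = -10*W + (C + W)*C = -10*W + C*(C + W))
5013 + l(221, F(13, -13)) = 5013 + ((4 - 13)² - 10*221 + (4 - 13)*221) = 5013 + ((-9)² - 2210 - 9*221) = 5013 + (81 - 2210 - 1989) = 5013 - 4118 = 895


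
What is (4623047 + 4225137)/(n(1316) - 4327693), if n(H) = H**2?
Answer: -8848184/2595837 ≈ -3.4086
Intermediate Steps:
(4623047 + 4225137)/(n(1316) - 4327693) = (4623047 + 4225137)/(1316**2 - 4327693) = 8848184/(1731856 - 4327693) = 8848184/(-2595837) = 8848184*(-1/2595837) = -8848184/2595837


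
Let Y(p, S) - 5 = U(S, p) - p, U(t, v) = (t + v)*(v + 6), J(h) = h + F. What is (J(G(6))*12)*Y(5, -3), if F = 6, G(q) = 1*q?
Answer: 3168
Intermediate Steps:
G(q) = q
J(h) = 6 + h (J(h) = h + 6 = 6 + h)
U(t, v) = (6 + v)*(t + v) (U(t, v) = (t + v)*(6 + v) = (6 + v)*(t + v))
Y(p, S) = 5 + p² + 5*p + 6*S + S*p (Y(p, S) = 5 + ((p² + 6*S + 6*p + S*p) - p) = 5 + (p² + 5*p + 6*S + S*p) = 5 + p² + 5*p + 6*S + S*p)
(J(G(6))*12)*Y(5, -3) = ((6 + 6)*12)*(5 + 5² + 5*5 + 6*(-3) - 3*5) = (12*12)*(5 + 25 + 25 - 18 - 15) = 144*22 = 3168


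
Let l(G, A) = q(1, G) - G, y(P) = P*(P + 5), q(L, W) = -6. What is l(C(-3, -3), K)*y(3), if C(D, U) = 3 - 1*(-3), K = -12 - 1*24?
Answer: -288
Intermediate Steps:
y(P) = P*(5 + P)
K = -36 (K = -12 - 24 = -36)
C(D, U) = 6 (C(D, U) = 3 + 3 = 6)
l(G, A) = -6 - G
l(C(-3, -3), K)*y(3) = (-6 - 1*6)*(3*(5 + 3)) = (-6 - 6)*(3*8) = -12*24 = -288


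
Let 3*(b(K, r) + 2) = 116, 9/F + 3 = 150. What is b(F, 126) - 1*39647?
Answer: -118831/3 ≈ -39610.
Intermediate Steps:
F = 3/49 (F = 9/(-3 + 150) = 9/147 = 9*(1/147) = 3/49 ≈ 0.061224)
b(K, r) = 110/3 (b(K, r) = -2 + (1/3)*116 = -2 + 116/3 = 110/3)
b(F, 126) - 1*39647 = 110/3 - 1*39647 = 110/3 - 39647 = -118831/3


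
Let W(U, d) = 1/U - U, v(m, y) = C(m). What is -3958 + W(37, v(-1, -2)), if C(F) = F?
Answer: -147814/37 ≈ -3995.0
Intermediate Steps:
v(m, y) = m
-3958 + W(37, v(-1, -2)) = -3958 + (1/37 - 1*37) = -3958 + (1/37 - 37) = -3958 - 1368/37 = -147814/37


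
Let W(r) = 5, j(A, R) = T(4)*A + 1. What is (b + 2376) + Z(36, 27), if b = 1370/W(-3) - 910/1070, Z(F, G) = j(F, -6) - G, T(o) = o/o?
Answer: 284529/107 ≈ 2659.1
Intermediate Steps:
T(o) = 1
j(A, R) = 1 + A (j(A, R) = 1*A + 1 = A + 1 = 1 + A)
Z(F, G) = 1 + F - G (Z(F, G) = (1 + F) - G = 1 + F - G)
b = 29227/107 (b = 1370/5 - 910/1070 = 1370*(1/5) - 910*1/1070 = 274 - 91/107 = 29227/107 ≈ 273.15)
(b + 2376) + Z(36, 27) = (29227/107 + 2376) + (1 + 36 - 1*27) = 283459/107 + (1 + 36 - 27) = 283459/107 + 10 = 284529/107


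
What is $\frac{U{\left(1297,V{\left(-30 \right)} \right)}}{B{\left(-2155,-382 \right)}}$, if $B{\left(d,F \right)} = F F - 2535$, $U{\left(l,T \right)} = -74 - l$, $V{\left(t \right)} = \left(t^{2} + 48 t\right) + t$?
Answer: $- \frac{1371}{143389} \approx -0.0095614$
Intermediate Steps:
$V{\left(t \right)} = t^{2} + 49 t$
$B{\left(d,F \right)} = -2535 + F^{2}$ ($B{\left(d,F \right)} = F^{2} - 2535 = -2535 + F^{2}$)
$\frac{U{\left(1297,V{\left(-30 \right)} \right)}}{B{\left(-2155,-382 \right)}} = \frac{-74 - 1297}{-2535 + \left(-382\right)^{2}} = \frac{-74 - 1297}{-2535 + 145924} = - \frac{1371}{143389}$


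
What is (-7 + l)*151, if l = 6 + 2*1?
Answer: 151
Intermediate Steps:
l = 8 (l = 6 + 2 = 8)
(-7 + l)*151 = (-7 + 8)*151 = 1*151 = 151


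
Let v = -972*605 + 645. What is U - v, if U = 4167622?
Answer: 4755037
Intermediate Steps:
v = -587415 (v = -588060 + 645 = -587415)
U - v = 4167622 - 1*(-587415) = 4167622 + 587415 = 4755037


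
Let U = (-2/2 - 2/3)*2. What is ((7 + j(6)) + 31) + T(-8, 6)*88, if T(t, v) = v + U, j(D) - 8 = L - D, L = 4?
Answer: 836/3 ≈ 278.67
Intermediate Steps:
j(D) = 12 - D (j(D) = 8 + (4 - D) = 12 - D)
U = -10/3 (U = (-2*½ - 2*⅓)*2 = (-1 - ⅔)*2 = -5/3*2 = -10/3 ≈ -3.3333)
T(t, v) = -10/3 + v (T(t, v) = v - 10/3 = -10/3 + v)
((7 + j(6)) + 31) + T(-8, 6)*88 = ((7 + (12 - 1*6)) + 31) + (-10/3 + 6)*88 = ((7 + (12 - 6)) + 31) + (8/3)*88 = ((7 + 6) + 31) + 704/3 = (13 + 31) + 704/3 = 44 + 704/3 = 836/3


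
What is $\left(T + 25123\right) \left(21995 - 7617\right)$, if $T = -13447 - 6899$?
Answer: $68683706$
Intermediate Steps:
$T = -20346$
$\left(T + 25123\right) \left(21995 - 7617\right) = \left(-20346 + 25123\right) \left(21995 - 7617\right) = 4777 \cdot 14378 = 68683706$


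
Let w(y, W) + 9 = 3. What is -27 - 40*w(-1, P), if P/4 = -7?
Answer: 213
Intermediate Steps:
P = -28 (P = 4*(-7) = -28)
w(y, W) = -6 (w(y, W) = -9 + 3 = -6)
-27 - 40*w(-1, P) = -27 - 40*(-6) = -27 + 240 = 213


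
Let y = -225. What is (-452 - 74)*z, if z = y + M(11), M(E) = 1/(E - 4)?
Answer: 827924/7 ≈ 1.1827e+5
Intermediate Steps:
M(E) = 1/(-4 + E)
z = -1574/7 (z = -225 + 1/(-4 + 11) = -225 + 1/7 = -225 + ⅐ = -1574/7 ≈ -224.86)
(-452 - 74)*z = (-452 - 74)*(-1574/7) = -526*(-1574/7) = 827924/7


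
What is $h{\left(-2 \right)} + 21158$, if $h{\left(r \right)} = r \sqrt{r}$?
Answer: $21158 - 2 i \sqrt{2} \approx 21158.0 - 2.8284 i$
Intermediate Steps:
$h{\left(r \right)} = r^{\frac{3}{2}}$
$h{\left(-2 \right)} + 21158 = \left(-2\right)^{\frac{3}{2}} + 21158 = - 2 i \sqrt{2} + 21158 = 21158 - 2 i \sqrt{2}$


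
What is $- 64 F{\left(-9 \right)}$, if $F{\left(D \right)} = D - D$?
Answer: $0$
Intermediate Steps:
$F{\left(D \right)} = 0$
$- 64 F{\left(-9 \right)} = \left(-64\right) 0 = 0$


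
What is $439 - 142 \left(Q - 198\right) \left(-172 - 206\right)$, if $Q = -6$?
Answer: $-10949465$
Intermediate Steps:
$439 - 142 \left(Q - 198\right) \left(-172 - 206\right) = 439 - 142 \left(-6 - 198\right) \left(-172 - 206\right) = 439 - 142 \left(\left(-204\right) \left(-378\right)\right) = 439 - 10949904 = -10949465$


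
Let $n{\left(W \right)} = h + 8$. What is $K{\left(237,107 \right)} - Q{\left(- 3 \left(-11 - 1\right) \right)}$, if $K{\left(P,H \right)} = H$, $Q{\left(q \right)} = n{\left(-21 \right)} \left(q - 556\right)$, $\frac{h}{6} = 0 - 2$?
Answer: $-1973$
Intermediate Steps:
$h = -12$ ($h = 6 \left(0 - 2\right) = 6 \left(-2\right) = -12$)
$n{\left(W \right)} = -4$ ($n{\left(W \right)} = -12 + 8 = -4$)
$Q{\left(q \right)} = 2224 - 4 q$ ($Q{\left(q \right)} = - 4 \left(q - 556\right) = - 4 \left(-556 + q\right) = 2224 - 4 q$)
$K{\left(237,107 \right)} - Q{\left(- 3 \left(-11 - 1\right) \right)} = 107 - \left(2224 - 4 \left(- 3 \left(-11 - 1\right)\right)\right) = 107 - \left(2224 - 4 \left(\left(-3\right) \left(-12\right)\right)\right) = 107 - \left(2224 - 144\right) = 107 - 2080 = -1973$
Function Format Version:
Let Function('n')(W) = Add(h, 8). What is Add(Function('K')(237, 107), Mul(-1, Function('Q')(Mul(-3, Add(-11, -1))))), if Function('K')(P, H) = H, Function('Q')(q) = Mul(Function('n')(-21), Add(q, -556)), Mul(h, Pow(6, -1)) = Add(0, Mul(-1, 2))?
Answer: -1973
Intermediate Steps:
h = -12 (h = Mul(6, Add(0, Mul(-1, 2))) = Mul(6, Add(0, -2)) = Mul(6, -2) = -12)
Function('n')(W) = -4 (Function('n')(W) = Add(-12, 8) = -4)
Function('Q')(q) = Add(2224, Mul(-4, q)) (Function('Q')(q) = Mul(-4, Add(q, -556)) = Mul(-4, Add(-556, q)) = Add(2224, Mul(-4, q)))
Add(Function('K')(237, 107), Mul(-1, Function('Q')(Mul(-3, Add(-11, -1))))) = Add(107, Mul(-1, Add(2224, Mul(-4, Mul(-3, Add(-11, -1)))))) = Add(107, Mul(-1, Add(2224, Mul(-4, Mul(-3, -12))))) = Add(107, Mul(-1, Add(2224, Mul(-4, 36)))) = Add(107, Mul(-1, Add(2224, -144))) = Add(107, Mul(-1, 2080)) = Add(107, -2080) = -1973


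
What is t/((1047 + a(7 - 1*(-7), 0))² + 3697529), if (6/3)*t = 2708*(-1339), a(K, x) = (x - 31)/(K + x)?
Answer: -355349176/938664813 ≈ -0.37857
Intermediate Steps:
a(K, x) = (-31 + x)/(K + x)
t = -1813006 (t = (2708*(-1339))/2 = (½)*(-3626012) = -1813006)
t/((1047 + a(7 - 1*(-7), 0))² + 3697529) = -1813006/((1047 + (-31 + 0)/((7 - 1*(-7)) + 0))² + 3697529) = -1813006/((1047 - 31/((7 + 7) + 0))² + 3697529) = -1813006/((1047 - 31/(14 + 0))² + 3697529) = -1813006/((1047 - 31/14)² + 3697529) = -1813006/((14627/14)² + 3697529) = -1813006/(213949129/196 + 3697529) = -1813006/938664813/196 = -1813006*196/938664813 = -355349176/938664813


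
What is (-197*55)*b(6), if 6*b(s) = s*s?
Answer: -65010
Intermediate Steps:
b(s) = s²/6 (b(s) = (s*s)/6 = s²/6)
(-197*55)*b(6) = (-197*55)*((⅙)*6²) = -10835*36/6 = -10835*6 = -65010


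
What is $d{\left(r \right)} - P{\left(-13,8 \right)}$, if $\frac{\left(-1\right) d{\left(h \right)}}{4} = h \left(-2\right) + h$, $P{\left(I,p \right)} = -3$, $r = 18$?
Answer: $75$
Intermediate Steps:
$d{\left(h \right)} = 4 h$ ($d{\left(h \right)} = - 4 \left(h \left(-2\right) + h\right) = - 4 \left(- 2 h + h\right) = - 4 \left(- h\right) = 4 h$)
$d{\left(r \right)} - P{\left(-13,8 \right)} = 4 \cdot 18 - -3 = 72 + 3 = 75$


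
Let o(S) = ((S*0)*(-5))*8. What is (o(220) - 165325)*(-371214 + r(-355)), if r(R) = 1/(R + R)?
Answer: 8714675579165/142 ≈ 6.1371e+10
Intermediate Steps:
o(S) = 0 (o(S) = (0*(-5))*8 = 0*8 = 0)
r(R) = 1/(2*R)
(o(220) - 165325)*(-371214 + r(-355)) = (0 - 165325)*(-371214 + (½)/(-355)) = -165325*(-371214 + (½)*(-1/355)) = -165325*(-371214 - 1/710) = -165325*(-263561941/710) = 8714675579165/142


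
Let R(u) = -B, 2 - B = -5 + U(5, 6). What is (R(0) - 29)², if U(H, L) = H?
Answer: 961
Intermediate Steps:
B = 2 (B = 2 - (-5 + 5) = 2 - 1*0 = 2 + 0 = 2)
R(u) = -2 (R(u) = -1*2 = -2)
(R(0) - 29)² = (-2 - 29)² = (-31)² = 961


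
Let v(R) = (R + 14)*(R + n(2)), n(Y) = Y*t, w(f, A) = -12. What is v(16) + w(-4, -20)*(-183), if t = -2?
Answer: 2556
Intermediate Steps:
n(Y) = -2*Y (n(Y) = Y*(-2) = -2*Y)
v(R) = (-4 + R)*(14 + R) (v(R) = (R + 14)*(R - 2*2) = (14 + R)*(R - 4) = (14 + R)*(-4 + R) = (-4 + R)*(14 + R))
v(16) + w(-4, -20)*(-183) = (-56 + 16² + 10*16) - 12*(-183) = (-56 + 256 + 160) + 2196 = 360 + 2196 = 2556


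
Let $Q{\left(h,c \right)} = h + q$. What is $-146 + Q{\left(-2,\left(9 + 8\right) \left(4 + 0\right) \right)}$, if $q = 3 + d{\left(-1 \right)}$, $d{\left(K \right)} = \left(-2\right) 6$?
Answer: $-157$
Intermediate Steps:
$d{\left(K \right)} = -12$
$q = -9$ ($q = 3 - 12 = -9$)
$Q{\left(h,c \right)} = -9 + h$ ($Q{\left(h,c \right)} = h - 9 = -9 + h$)
$-146 + Q{\left(-2,\left(9 + 8\right) \left(4 + 0\right) \right)} = -146 - 11 = -157$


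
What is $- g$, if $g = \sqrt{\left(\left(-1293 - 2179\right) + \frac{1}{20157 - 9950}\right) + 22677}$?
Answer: $- \frac{6 \sqrt{55578656257}}{10207} \approx -138.58$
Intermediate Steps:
$g = \frac{6 \sqrt{55578656257}}{10207}$ ($g = \sqrt{\left(\left(-1293 - 2179\right) + \frac{1}{10207}\right) + 22677} = \sqrt{\left(-3472 + \frac{1}{10207}\right) + 22677} = \sqrt{- \frac{35438703}{10207} + 22677} = \sqrt{\frac{196025436}{10207}} = \frac{6 \sqrt{55578656257}}{10207} \approx 138.58$)
$- g = - \frac{6 \sqrt{55578656257}}{10207}$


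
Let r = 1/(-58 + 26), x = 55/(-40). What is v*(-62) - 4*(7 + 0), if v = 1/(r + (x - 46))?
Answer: -40492/1517 ≈ -26.692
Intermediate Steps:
x = -11/8 (x = 55*(-1/40) = -11/8 ≈ -1.3750)
r = -1/32 (r = 1/(-32) = -1/32 ≈ -0.031250)
v = -32/1517 (v = 1/(-1/32 + (-11/8 - 46)) = 1/(-1/32 - 379/8) = 1/(-1517/32) = -32/1517 ≈ -0.021094)
v*(-62) - 4*(7 + 0) = -32/1517*(-62) - 4*(7 + 0) = 1984/1517 - 4*7 = 1984/1517 - 28 = -40492/1517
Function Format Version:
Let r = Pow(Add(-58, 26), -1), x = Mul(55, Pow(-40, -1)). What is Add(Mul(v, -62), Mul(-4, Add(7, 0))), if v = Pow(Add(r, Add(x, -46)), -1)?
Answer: Rational(-40492, 1517) ≈ -26.692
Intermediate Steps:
x = Rational(-11, 8) (x = Mul(55, Rational(-1, 40)) = Rational(-11, 8) ≈ -1.3750)
r = Rational(-1, 32) (r = Pow(-32, -1) = Rational(-1, 32) ≈ -0.031250)
v = Rational(-32, 1517) (v = Pow(Add(Rational(-1, 32), Add(Rational(-11, 8), -46)), -1) = Pow(Add(Rational(-1, 32), Rational(-379, 8)), -1) = Pow(Rational(-1517, 32), -1) = Rational(-32, 1517) ≈ -0.021094)
Add(Mul(v, -62), Mul(-4, Add(7, 0))) = Add(Mul(Rational(-32, 1517), -62), Mul(-4, Add(7, 0))) = Add(Rational(1984, 1517), Mul(-4, 7)) = Add(Rational(1984, 1517), -28) = Rational(-40492, 1517)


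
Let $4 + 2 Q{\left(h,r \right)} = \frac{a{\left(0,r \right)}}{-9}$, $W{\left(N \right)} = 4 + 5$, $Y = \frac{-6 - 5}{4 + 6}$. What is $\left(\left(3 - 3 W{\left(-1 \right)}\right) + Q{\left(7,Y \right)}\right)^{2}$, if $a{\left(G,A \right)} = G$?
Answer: $676$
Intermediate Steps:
$Y = - \frac{11}{10} \approx -1.1$
$W{\left(N \right)} = 9$
$Q{\left(h,r \right)} = -2$ ($Q{\left(h,r \right)} = -2 + \frac{0 \frac{1}{-9}}{2} = -2 + \frac{0 \left(- \frac{1}{9}\right)}{2} = -2 + \frac{1}{2} \cdot 0 = -2 + 0 = -2$)
$\left(\left(3 - 3 W{\left(-1 \right)}\right) + Q{\left(7,Y \right)}\right)^{2} = \left(\left(3 - 27\right) - 2\right)^{2} = \left(-24 - 2\right)^{2} = \left(-26\right)^{2} = 676$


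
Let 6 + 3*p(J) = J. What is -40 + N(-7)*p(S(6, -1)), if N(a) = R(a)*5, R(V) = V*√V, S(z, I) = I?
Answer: -40 + 245*I*√7/3 ≈ -40.0 + 216.07*I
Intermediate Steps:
p(J) = -2 + J/3
R(V) = V^(3/2)
N(a) = 5*a^(3/2) (N(a) = a^(3/2)*5 = 5*a^(3/2))
-40 + N(-7)*p(S(6, -1)) = -40 + (5*(-7)^(3/2))*(-2 + (⅓)*(-1)) = -40 + (5*(-7*I*√7))*(-2 - ⅓) = -40 - 35*I*√7*(-7/3) = -40 + 245*I*√7/3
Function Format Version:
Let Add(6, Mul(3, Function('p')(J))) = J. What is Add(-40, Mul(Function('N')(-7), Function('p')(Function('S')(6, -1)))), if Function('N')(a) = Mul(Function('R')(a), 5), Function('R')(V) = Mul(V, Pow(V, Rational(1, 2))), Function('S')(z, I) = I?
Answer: Add(-40, Mul(Rational(245, 3), I, Pow(7, Rational(1, 2)))) ≈ Add(-40.000, Mul(216.07, I))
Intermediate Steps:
Function('p')(J) = Add(-2, Mul(Rational(1, 3), J))
Function('R')(V) = Pow(V, Rational(3, 2))
Function('N')(a) = Mul(5, Pow(a, Rational(3, 2))) (Function('N')(a) = Mul(Pow(a, Rational(3, 2)), 5) = Mul(5, Pow(a, Rational(3, 2))))
Add(-40, Mul(Function('N')(-7), Function('p')(Function('S')(6, -1)))) = Add(-40, Mul(Mul(5, Pow(-7, Rational(3, 2))), Add(-2, Mul(Rational(1, 3), -1)))) = Add(-40, Mul(Mul(5, Mul(-7, I, Pow(7, Rational(1, 2)))), Add(-2, Rational(-1, 3)))) = Add(-40, Mul(Mul(-35, I, Pow(7, Rational(1, 2))), Rational(-7, 3))) = Add(-40, Mul(Rational(245, 3), I, Pow(7, Rational(1, 2))))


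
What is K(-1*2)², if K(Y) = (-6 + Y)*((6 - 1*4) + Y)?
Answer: 0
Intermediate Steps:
K(Y) = (-6 + Y)*(2 + Y) (K(Y) = (-6 + Y)*((6 - 4) + Y) = (-6 + Y)*(2 + Y))
K(-1*2)² = (-12 + (-1*2)² - (-4)*2)² = (-12 + (-2)² - 4*(-2))² = (-12 + 4 + 8)² = 0² = 0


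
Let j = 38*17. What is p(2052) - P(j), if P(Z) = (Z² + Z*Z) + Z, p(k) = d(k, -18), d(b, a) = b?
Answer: -833226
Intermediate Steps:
j = 646
p(k) = k
P(Z) = Z + 2*Z² (P(Z) = (Z² + Z²) + Z = 2*Z² + Z = Z + 2*Z²)
p(2052) - P(j) = 2052 - 646*(1 + 2*646) = 2052 - 646*(1 + 1292) = 2052 - 646*1293 = 2052 - 1*835278 = 2052 - 835278 = -833226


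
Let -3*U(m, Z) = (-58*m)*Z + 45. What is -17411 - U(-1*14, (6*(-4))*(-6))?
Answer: 21580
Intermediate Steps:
U(m, Z) = -15 + 58*Z*m/3 (U(m, Z) = -((-58*m)*Z + 45)/3 = -(-58*Z*m + 45)/3 = -(45 - 58*Z*m)/3 = -15 + 58*Z*m/3)
-17411 - U(-1*14, (6*(-4))*(-6)) = -17411 - (-15 + 58*((6*(-4))*(-6))*(-1*14)/3) = -17411 - (-15 + (58/3)*(-24*(-6))*(-14)) = -17411 - (-15 + (58/3)*144*(-14)) = -17411 - (-15 - 38976) = -17411 - 1*(-38991) = -17411 + 38991 = 21580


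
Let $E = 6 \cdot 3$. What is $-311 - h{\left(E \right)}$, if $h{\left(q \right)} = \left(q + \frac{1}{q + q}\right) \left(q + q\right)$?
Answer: $-960$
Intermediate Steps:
$E = 18$
$h{\left(q \right)} = 2 q \left(q + \frac{1}{2 q}\right)$ ($h{\left(q \right)} = \left(q + \frac{1}{2 q}\right) 2 q = 2 q \left(q + \frac{1}{2 q}\right)$)
$-311 - h{\left(E \right)} = -311 - \left(1 + 2 \cdot 18^{2}\right) = -311 - \left(1 + 2 \cdot 324\right) = -311 - \left(1 + 648\right) = -311 - 649 = -960$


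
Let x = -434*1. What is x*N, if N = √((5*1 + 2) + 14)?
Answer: -434*√21 ≈ -1988.8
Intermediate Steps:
N = √21 (N = √((5 + 2) + 14) = √(7 + 14) = √21 ≈ 4.5826)
x = -434
x*N = -434*√21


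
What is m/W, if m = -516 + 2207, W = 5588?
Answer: 1691/5588 ≈ 0.30261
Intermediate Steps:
m = 1691
m/W = 1691/5588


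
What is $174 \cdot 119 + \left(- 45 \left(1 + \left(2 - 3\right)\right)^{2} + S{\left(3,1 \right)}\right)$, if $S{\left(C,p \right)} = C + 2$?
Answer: $20711$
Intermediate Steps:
$S{\left(C,p \right)} = 2 + C$
$174 \cdot 119 + \left(- 45 \left(1 + \left(2 - 3\right)\right)^{2} + S{\left(3,1 \right)}\right) = 174 \cdot 119 + \left(- 45 \left(1 + \left(2 - 3\right)\right)^{2} + \left(2 + 3\right)\right) = 20706 + \left(- 45 \left(1 - 1\right)^{2} + 5\right) = 20706 + \left(- 45 \cdot 0^{2} + 5\right) = 20706 + \left(\left(-45\right) 0 + 5\right) = 20706 + \left(0 + 5\right) = 20706 + 5 = 20711$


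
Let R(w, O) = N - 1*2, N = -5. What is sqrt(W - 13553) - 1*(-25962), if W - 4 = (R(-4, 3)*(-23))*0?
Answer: 25962 + I*sqrt(13549) ≈ 25962.0 + 116.4*I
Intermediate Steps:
R(w, O) = -7 (R(w, O) = -5 - 1*2 = -5 - 2 = -7)
W = 4 (W = 4 - 7*(-23)*0 = 4 + 161*0 = 4 + 0 = 4)
sqrt(W - 13553) - 1*(-25962) = sqrt(4 - 13553) - 1*(-25962) = sqrt(-13549) + 25962 = I*sqrt(13549) + 25962 = 25962 + I*sqrt(13549)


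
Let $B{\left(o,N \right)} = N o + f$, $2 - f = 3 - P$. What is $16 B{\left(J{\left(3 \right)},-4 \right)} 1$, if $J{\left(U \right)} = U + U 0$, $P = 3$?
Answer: $-160$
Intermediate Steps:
$f = 2$ ($f = 2 - \left(3 - 3\right) = 2 - 0 = 2 + 0 = 2$)
$J{\left(U \right)} = U$ ($J{\left(U \right)} = U + 0 = U$)
$B{\left(o,N \right)} = 2 + N o$ ($B{\left(o,N \right)} = N o + 2 = 2 + N o$)
$16 B{\left(J{\left(3 \right)},-4 \right)} 1 = 16 \left(2 - 12\right) 1 = 16 \left(-10\right) 1 = \left(-160\right) 1 = -160$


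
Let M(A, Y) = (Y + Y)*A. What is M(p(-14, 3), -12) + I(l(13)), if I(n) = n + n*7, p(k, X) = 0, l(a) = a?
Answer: 104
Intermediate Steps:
M(A, Y) = 2*A*Y (M(A, Y) = (2*Y)*A = 2*A*Y)
I(n) = 8*n (I(n) = n + 7*n = 8*n)
M(p(-14, 3), -12) + I(l(13)) = 2*0*(-12) + 8*13 = 0 + 104 = 104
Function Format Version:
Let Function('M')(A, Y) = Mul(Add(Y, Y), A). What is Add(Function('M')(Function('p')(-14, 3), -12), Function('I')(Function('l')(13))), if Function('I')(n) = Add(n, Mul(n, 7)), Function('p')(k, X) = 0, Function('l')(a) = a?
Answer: 104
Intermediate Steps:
Function('M')(A, Y) = Mul(2, A, Y) (Function('M')(A, Y) = Mul(Mul(2, Y), A) = Mul(2, A, Y))
Function('I')(n) = Mul(8, n) (Function('I')(n) = Add(n, Mul(7, n)) = Mul(8, n))
Add(Function('M')(Function('p')(-14, 3), -12), Function('I')(Function('l')(13))) = Add(Mul(2, 0, -12), Mul(8, 13)) = Add(0, 104) = 104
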